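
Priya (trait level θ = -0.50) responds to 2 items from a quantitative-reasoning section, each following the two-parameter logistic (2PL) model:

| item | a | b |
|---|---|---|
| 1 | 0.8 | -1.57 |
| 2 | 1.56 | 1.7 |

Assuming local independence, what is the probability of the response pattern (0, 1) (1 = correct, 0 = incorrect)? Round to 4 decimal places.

0.0093

P(θ) = 1 / (1 + exp(−a(θ − b)))
P_1 = 1/(1+e^{-0.8560}) = 0.7018
P_2 = 1/(1+e^{3.4320}) = 0.0313
L = (1−P_1) × P_2 = 0.2982 × 0.0313 = 0.00934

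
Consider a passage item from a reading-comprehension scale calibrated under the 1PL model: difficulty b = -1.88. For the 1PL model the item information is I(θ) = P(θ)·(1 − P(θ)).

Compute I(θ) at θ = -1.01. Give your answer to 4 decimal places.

0.2081

P = 1/(1+e^{-0.8700}) = 0.7047
P(1−P) = 0.7047 × 0.2953 = 0.2081
I = P(1−P) = 0.20808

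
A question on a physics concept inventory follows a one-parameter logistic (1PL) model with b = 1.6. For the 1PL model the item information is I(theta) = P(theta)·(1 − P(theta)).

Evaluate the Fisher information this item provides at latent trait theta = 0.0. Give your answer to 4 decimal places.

0.1398

P = 1/(1+e^{1.6000}) = 0.1680
P(1−P) = 0.1680 × 0.8320 = 0.1398
I = P(1−P) = 0.13976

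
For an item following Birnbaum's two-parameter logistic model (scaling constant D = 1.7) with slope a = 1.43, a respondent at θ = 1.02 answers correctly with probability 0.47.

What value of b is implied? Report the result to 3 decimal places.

1.069

P(θ) = 1 / (1 + exp(−D·a(θ − b)))
logit(0.47) = ln(0.47/0.53) = -0.1201
b = θ − logit/(1.7·a) = 1.02 − (-0.1201)/2.4310 = 1.0694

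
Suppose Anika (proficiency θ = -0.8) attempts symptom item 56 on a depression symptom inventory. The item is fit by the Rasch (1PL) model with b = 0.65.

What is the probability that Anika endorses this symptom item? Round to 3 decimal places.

P(θ) = 1 / (1 + exp(−(θ − b)))
Exponent: (-0.8 − 0.65) = -1.4500
1/(1 + e^{1.4500}) = 0.1900
P = 0.1900

0.190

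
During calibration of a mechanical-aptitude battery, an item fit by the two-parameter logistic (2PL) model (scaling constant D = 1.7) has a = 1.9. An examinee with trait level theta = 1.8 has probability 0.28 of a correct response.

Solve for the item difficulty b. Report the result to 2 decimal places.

P(theta) = 1 / (1 + exp(−D·a(theta − b)))
logit(0.28) = ln(0.28/0.72) = -0.9445
b = theta − logit/(1.7·a) = 1.8 − (-0.9445)/3.2300 = 2.0924

2.09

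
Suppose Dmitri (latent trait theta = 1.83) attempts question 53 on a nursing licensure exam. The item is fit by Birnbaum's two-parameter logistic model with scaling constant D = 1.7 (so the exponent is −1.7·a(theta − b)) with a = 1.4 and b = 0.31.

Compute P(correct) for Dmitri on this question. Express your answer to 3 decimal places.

0.974

P(theta) = 1 / (1 + exp(−D·a(theta − b)))
Exponent: 1.7 × 1.4 × (1.83 − 0.31) = 3.6176
1/(1 + e^{-3.6176}) = 0.9739
P = 0.9739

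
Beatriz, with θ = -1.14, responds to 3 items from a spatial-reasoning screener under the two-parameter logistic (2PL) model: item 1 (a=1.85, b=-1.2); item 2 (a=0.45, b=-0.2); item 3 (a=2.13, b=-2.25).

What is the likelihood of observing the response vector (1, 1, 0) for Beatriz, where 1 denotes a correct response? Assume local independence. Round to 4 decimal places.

0.0179

P(θ) = 1 / (1 + exp(−a(θ − b)))
P_1 = 1/(1+e^{-0.1110}) = 0.5277
P_2 = 1/(1+e^{0.4230}) = 0.3958
P_3 = 1/(1+e^{-2.3643}) = 0.9141
L = P_1 × P_2 × (1−P_3) = 0.5277 × 0.3958 × 0.0859 = 0.01795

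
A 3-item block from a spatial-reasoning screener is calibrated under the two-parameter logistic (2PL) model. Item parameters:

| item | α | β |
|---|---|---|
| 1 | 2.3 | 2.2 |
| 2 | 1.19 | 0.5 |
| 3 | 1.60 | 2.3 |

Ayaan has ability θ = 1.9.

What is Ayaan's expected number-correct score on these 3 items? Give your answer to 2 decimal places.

1.52

P(θ) = 1 / (1 + exp(−α(θ − β)))
P_1 = 1/(1+e^{0.6900}) = 0.3340
P_2 = 1/(1+e^{-1.6660}) = 0.8410
P_3 = 1/(1+e^{0.6400}) = 0.3452
E[score] = 0.3340 + 0.8410 + 0.3452 = 1.5203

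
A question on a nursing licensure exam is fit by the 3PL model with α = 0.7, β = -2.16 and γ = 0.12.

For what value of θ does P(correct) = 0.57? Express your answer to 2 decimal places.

P(θ) = γ + (1 − γ) · 1 / (1 + exp(−α(θ − β)))
Remove guessing floor: (0.57 − 0.12)/(1 − 0.12) = 0.5114
logit = ln(0.5114/0.4886) = 0.0455
θ = β + logit/(α) = -2.16 + 0.0455/0.7000 = -2.0951

-2.10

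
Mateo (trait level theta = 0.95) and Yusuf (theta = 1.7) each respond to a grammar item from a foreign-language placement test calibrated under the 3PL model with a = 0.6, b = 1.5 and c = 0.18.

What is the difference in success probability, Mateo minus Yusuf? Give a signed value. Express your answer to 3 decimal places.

-0.092

P(theta) = c + (1 − c) · 1 / (1 + exp(−a(theta − b)))
P(Mateo) = 0.5230  [exponent -0.3300]
P(Yusuf) = 0.6146  [exponent 0.1200]
Difference = 0.5230 − 0.6146 = -0.0916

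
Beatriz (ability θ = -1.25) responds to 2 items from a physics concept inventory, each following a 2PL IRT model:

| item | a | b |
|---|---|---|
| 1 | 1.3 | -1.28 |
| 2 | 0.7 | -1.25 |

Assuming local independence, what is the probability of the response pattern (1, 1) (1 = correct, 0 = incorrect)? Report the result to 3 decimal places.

P(θ) = 1 / (1 + exp(−a(θ − b)))
P_1 = 1/(1+e^{-0.0390}) = 0.5097
P_2 = 1/(1+e^{0.0000}) = 0.5000
L = P_1 × P_2 = 0.5097 × 0.5000 = 0.25487

0.255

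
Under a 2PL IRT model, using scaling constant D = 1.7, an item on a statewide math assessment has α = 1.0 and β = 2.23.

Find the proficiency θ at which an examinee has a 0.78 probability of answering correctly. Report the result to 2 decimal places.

2.97

P(θ) = 1 / (1 + exp(−D·α(θ − β)))
logit = ln(0.7800/0.2200) = 1.2657
θ = β + logit/(1.7·α) = 2.23 + 1.2657/1.7000 = 2.9745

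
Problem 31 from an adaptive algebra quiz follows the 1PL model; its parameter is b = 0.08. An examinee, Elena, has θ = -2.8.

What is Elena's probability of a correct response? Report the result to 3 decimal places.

0.053

P(θ) = 1 / (1 + exp(−(θ − b)))
Exponent: (-2.8 − 0.08) = -2.8800
1/(1 + e^{2.8800}) = 0.0532
P = 0.0532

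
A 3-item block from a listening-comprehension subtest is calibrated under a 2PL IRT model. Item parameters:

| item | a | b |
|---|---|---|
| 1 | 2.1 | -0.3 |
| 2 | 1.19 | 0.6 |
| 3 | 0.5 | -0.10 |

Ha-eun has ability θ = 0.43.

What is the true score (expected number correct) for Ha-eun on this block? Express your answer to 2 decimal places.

P(θ) = 1 / (1 + exp(−a(θ − b)))
P_1 = 1/(1+e^{-1.5330}) = 0.8224
P_2 = 1/(1+e^{0.2023}) = 0.4496
P_3 = 1/(1+e^{-0.2650}) = 0.5659
E[score] = 0.8224 + 0.4496 + 0.5659 = 1.8379

1.84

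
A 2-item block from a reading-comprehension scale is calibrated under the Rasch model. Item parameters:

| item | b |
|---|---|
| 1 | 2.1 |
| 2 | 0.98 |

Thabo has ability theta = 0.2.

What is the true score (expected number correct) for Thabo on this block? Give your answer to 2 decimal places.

0.44

P(theta) = 1 / (1 + exp(−(theta − b)))
P_1 = 1/(1+e^{1.9000}) = 0.1301
P_2 = 1/(1+e^{0.7800}) = 0.3143
E[score] = 0.1301 + 0.3143 = 0.4444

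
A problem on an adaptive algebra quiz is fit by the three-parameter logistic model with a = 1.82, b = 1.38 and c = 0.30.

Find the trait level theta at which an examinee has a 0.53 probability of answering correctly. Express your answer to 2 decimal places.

P(theta) = c + (1 − c) · 1 / (1 + exp(−a(theta − b)))
Remove guessing floor: (0.53 − 0.30)/(1 − 0.30) = 0.3286
logit = ln(0.3286/0.6714) = -0.7147
theta = b + logit/(a) = 1.38 + (-0.7147)/1.8200 = 0.9873

0.99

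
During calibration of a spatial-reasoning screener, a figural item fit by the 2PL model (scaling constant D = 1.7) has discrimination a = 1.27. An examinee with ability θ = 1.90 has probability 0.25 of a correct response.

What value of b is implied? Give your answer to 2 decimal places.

P(θ) = 1 / (1 + exp(−D·a(θ − b)))
logit(0.25) = ln(0.25/0.75) = -1.0986
b = θ − logit/(1.7·a) = 1.90 − (-1.0986)/2.1590 = 2.4089

2.41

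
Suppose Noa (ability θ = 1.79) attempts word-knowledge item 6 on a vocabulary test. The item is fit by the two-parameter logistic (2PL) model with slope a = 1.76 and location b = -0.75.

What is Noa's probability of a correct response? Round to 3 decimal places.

P(θ) = 1 / (1 + exp(−a(θ − b)))
Exponent: 1.76 × (1.79 − (-0.75)) = 4.4704
1/(1 + e^{-4.4704}) = 0.9887

0.989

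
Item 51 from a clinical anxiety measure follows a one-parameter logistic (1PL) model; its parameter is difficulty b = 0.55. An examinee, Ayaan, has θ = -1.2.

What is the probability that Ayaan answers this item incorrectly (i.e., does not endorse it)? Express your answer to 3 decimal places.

0.852

P(θ) = 1 / (1 + exp(−(θ − b)))
Exponent: (-1.2 − 0.55) = -1.7500
1/(1 + e^{1.7500}) = 0.1480
P = 0.1480
P(incorrect) = 1 − 0.1480 = 0.8520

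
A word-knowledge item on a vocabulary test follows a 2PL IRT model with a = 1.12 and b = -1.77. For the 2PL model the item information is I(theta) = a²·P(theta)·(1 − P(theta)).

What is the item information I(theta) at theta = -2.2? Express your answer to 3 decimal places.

P = 1/(1+e^{0.4816}) = 0.3819
P(1−P) = 0.3819 × 0.6181 = 0.2360
I = a² × P(1−P) = 1.12² × 0.2360 = 0.29610

0.296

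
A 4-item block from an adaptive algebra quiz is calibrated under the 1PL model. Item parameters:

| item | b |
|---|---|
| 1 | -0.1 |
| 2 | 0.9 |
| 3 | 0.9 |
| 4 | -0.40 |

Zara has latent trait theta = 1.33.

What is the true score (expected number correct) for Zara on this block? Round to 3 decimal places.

2.868

P(theta) = 1 / (1 + exp(−(theta − b)))
P_1 = 1/(1+e^{-1.4300}) = 0.8069
P_2 = 1/(1+e^{-0.4300}) = 0.6059
P_3 = 1/(1+e^{-0.4300}) = 0.6059
P_4 = 1/(1+e^{-1.7300}) = 0.8494
E[score] = 0.8069 + 0.6059 + 0.6059 + 0.8494 = 2.8681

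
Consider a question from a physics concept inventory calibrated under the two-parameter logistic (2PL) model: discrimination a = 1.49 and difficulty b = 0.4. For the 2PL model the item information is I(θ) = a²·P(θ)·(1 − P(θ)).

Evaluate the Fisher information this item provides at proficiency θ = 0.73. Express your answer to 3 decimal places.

P = 1/(1+e^{-0.4917}) = 0.6205
P(1−P) = 0.6205 × 0.3795 = 0.2355
I = a² × P(1−P) = 1.49² × 0.2355 = 0.52278

0.523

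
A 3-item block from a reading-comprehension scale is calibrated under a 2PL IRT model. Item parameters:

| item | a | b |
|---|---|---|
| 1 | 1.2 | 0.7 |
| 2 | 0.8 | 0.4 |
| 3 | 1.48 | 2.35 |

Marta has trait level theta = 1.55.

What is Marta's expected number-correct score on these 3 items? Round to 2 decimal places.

1.68

P(theta) = 1 / (1 + exp(−a(theta − b)))
P_1 = 1/(1+e^{-1.0200}) = 0.7350
P_2 = 1/(1+e^{-0.9200}) = 0.7150
P_3 = 1/(1+e^{1.1840}) = 0.2343
E[score] = 0.7350 + 0.7150 + 0.2343 = 1.6843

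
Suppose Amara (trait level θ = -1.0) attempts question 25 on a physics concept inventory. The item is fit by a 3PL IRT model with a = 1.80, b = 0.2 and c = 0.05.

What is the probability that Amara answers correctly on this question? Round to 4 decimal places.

0.1482

P(θ) = c + (1 − c) · 1 / (1 + exp(−a(θ − b)))
Exponent: 1.80 × (-1.0 − 0.2) = -2.1600
1/(1 + e^{2.1600}) = 0.1034
P = 0.05 + 0.95 × 0.1034 = 0.1482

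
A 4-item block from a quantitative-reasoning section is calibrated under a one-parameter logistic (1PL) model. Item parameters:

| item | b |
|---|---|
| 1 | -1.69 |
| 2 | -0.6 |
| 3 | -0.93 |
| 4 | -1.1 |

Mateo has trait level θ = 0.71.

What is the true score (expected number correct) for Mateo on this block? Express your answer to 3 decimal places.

3.401

P(θ) = 1 / (1 + exp(−(θ − b)))
P_1 = 1/(1+e^{-2.4000}) = 0.9168
P_2 = 1/(1+e^{-1.3100}) = 0.7875
P_3 = 1/(1+e^{-1.6400}) = 0.8375
P_4 = 1/(1+e^{-1.8100}) = 0.8594
E[score] = 0.9168 + 0.7875 + 0.8375 + 0.8594 = 3.4012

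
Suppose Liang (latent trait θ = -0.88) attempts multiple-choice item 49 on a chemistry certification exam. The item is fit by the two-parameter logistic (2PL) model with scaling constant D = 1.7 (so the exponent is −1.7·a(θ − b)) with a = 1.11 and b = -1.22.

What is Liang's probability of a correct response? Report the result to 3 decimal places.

0.655

P(θ) = 1 / (1 + exp(−D·a(θ − b)))
Exponent: 1.7 × 1.11 × (-0.88 − (-1.22)) = 0.6416
1/(1 + e^{-0.6416}) = 0.6551
P = 0.6551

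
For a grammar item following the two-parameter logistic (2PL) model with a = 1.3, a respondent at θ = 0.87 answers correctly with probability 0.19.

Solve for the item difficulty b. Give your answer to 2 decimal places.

1.99

P(θ) = 1 / (1 + exp(−a(θ − b)))
logit(0.19) = ln(0.19/0.81) = -1.4500
b = θ − logit/(a) = 0.87 − (-1.4500)/1.3000 = 1.9854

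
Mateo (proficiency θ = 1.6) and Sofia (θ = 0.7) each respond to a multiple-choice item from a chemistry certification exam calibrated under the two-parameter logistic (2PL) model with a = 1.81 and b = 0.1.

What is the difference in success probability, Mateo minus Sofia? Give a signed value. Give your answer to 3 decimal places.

P(θ) = 1 / (1 + exp(−a(θ − b)))
P(Mateo) = 0.9379  [exponent 2.7150]
P(Sofia) = 0.7476  [exponent 1.0860]
Difference = 0.9379 − 0.7476 = 0.1903

0.190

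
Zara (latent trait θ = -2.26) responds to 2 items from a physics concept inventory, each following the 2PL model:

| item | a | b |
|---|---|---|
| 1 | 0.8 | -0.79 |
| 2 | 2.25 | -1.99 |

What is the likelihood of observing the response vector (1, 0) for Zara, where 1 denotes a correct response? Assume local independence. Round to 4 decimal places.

0.1526

P(θ) = 1 / (1 + exp(−a(θ − b)))
P_1 = 1/(1+e^{1.1760}) = 0.2358
P_2 = 1/(1+e^{0.6075}) = 0.3526
L = P_1 × (1−P_2) = 0.2358 × 0.6474 = 0.15263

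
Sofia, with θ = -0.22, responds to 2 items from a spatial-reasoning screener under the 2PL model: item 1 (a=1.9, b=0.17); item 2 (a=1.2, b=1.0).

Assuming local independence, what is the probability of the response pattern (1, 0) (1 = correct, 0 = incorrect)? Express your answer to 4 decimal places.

P(θ) = 1 / (1 + exp(−a(θ − b)))
P_1 = 1/(1+e^{0.7410}) = 0.3228
P_2 = 1/(1+e^{1.4640}) = 0.1879
L = P_1 × (1−P_2) = 0.3228 × 0.8121 = 0.26215

0.2621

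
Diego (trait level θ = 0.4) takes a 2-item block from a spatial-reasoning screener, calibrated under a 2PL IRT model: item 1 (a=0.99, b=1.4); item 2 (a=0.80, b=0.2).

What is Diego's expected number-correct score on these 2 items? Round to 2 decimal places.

0.81

P(θ) = 1 / (1 + exp(−a(θ − b)))
P_1 = 1/(1+e^{0.9900}) = 0.2709
P_2 = 1/(1+e^{-0.1600}) = 0.5399
E[score] = 0.2709 + 0.5399 = 0.8108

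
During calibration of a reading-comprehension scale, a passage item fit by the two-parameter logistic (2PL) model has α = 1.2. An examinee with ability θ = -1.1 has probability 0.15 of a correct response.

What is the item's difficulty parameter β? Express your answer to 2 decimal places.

P(θ) = 1 / (1 + exp(−α(θ − β)))
logit(0.15) = ln(0.15/0.85) = -1.7346
β = θ − logit/(α) = -1.1 − (-1.7346)/1.2000 = 0.3455

0.35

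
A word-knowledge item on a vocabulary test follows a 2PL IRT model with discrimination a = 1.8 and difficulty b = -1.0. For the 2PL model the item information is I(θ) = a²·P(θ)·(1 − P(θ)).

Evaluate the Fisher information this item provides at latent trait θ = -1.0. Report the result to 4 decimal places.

P = 1/(1+e^{0.0000}) = 0.5000
P(1−P) = 0.5000 × 0.5000 = 0.2500
I = a² × P(1−P) = 1.8² × 0.2500 = 0.81000

0.8100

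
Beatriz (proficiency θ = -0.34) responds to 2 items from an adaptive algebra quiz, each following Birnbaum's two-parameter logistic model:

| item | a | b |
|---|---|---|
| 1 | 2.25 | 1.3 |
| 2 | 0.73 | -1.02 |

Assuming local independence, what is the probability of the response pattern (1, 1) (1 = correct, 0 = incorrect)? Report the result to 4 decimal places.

0.0151

P(θ) = 1 / (1 + exp(−a(θ − b)))
P_1 = 1/(1+e^{3.6900}) = 0.0244
P_2 = 1/(1+e^{-0.4964}) = 0.6216
L = P_1 × P_2 = 0.0244 × 0.6216 = 0.01514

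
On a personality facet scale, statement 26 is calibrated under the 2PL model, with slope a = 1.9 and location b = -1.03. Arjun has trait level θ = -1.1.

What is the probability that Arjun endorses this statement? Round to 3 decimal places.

0.467

P(θ) = 1 / (1 + exp(−a(θ − b)))
Exponent: 1.9 × (-1.1 − (-1.03)) = -0.1330
1/(1 + e^{0.1330}) = 0.4668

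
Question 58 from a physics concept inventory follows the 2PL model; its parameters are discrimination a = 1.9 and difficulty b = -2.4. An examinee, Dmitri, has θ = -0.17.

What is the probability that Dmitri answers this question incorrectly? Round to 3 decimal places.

0.014

P(θ) = 1 / (1 + exp(−a(θ − b)))
Exponent: 1.9 × (-0.17 − (-2.4)) = 4.2370
1/(1 + e^{-4.2370}) = 0.9858
P(incorrect) = 1 − 0.9858 = 0.0142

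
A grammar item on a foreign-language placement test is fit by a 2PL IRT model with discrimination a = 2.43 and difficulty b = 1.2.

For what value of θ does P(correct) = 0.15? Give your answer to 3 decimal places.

P(θ) = 1 / (1 + exp(−a(θ − b)))
logit = ln(0.1500/0.8500) = -1.7346
θ = b + logit/(a) = 1.2 + (-1.7346)/2.4300 = 0.4862

0.486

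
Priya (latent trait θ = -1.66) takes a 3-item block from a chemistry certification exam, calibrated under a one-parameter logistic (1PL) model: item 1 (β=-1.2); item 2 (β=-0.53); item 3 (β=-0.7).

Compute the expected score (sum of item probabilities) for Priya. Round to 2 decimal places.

P(θ) = 1 / (1 + exp(−(θ − β)))
P_1 = 1/(1+e^{0.4600}) = 0.3870
P_2 = 1/(1+e^{1.1300}) = 0.2442
P_3 = 1/(1+e^{0.9600}) = 0.2769
E[score] = 0.3870 + 0.2442 + 0.2769 = 0.9080

0.91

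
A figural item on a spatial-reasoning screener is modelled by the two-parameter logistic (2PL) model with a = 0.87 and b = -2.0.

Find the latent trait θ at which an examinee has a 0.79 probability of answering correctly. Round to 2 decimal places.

-0.48

P(θ) = 1 / (1 + exp(−a(θ − b)))
logit = ln(0.7900/0.2100) = 1.3249
θ = b + logit/(a) = -2.0 + 1.3249/0.8700 = -0.4771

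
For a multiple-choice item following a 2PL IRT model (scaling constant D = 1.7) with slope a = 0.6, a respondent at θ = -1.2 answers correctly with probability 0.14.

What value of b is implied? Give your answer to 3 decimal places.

0.580

P(θ) = 1 / (1 + exp(−D·a(θ − b)))
logit(0.14) = ln(0.14/0.86) = -1.8153
b = θ − logit/(1.7·a) = -1.2 − (-1.8153)/1.0200 = 0.5797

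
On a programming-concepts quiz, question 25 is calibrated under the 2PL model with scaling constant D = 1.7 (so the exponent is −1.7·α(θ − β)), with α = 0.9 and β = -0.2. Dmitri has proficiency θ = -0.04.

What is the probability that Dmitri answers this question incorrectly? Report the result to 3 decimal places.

0.439

P(θ) = 1 / (1 + exp(−D·α(θ − β)))
Exponent: 1.7 × 0.9 × (-0.04 − (-0.2)) = 0.2448
1/(1 + e^{-0.2448}) = 0.5609
P = 0.5609
P(incorrect) = 1 − 0.5609 = 0.4391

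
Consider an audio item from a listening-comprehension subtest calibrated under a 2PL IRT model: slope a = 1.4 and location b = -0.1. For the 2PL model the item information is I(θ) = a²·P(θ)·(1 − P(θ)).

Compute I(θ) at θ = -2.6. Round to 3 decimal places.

P = 1/(1+e^{3.5000}) = 0.0293
P(1−P) = 0.0293 × 0.9707 = 0.0285
I = a² × P(1−P) = 1.4² × 0.0285 = 0.05577

0.056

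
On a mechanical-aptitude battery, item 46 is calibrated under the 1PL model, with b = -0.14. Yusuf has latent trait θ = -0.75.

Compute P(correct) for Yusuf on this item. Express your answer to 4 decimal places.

P(θ) = 1 / (1 + exp(−(θ − b)))
Exponent: (-0.75 − (-0.14)) = -0.6100
1/(1 + e^{0.6100}) = 0.3521
P = 0.3521

0.3521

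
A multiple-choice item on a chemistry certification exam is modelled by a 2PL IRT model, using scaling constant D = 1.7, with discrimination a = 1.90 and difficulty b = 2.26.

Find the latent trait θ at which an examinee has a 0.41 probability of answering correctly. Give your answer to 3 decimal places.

2.147

P(θ) = 1 / (1 + exp(−D·a(θ − b)))
logit = ln(0.4100/0.5900) = -0.3640
θ = b + logit/(1.7·a) = 2.26 + (-0.3640)/3.2300 = 2.1473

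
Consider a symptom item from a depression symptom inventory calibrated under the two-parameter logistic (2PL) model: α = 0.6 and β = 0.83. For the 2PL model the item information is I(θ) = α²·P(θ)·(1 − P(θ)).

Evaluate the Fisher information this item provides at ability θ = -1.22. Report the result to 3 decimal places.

0.063

P = 1/(1+e^{1.2300}) = 0.2262
P(1−P) = 0.2262 × 0.7738 = 0.1750
I = α² × P(1−P) = 0.6² × 0.1750 = 0.06301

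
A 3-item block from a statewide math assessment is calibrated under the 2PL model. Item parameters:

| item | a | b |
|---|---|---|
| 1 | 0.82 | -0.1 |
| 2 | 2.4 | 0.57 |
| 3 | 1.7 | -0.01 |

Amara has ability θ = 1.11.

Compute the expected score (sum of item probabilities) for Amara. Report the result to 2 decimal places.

2.39

P(θ) = 1 / (1 + exp(−a(θ − b)))
P_1 = 1/(1+e^{-0.9922}) = 0.7295
P_2 = 1/(1+e^{-1.2960}) = 0.7852
P_3 = 1/(1+e^{-1.9040}) = 0.8703
E[score] = 0.7295 + 0.7852 + 0.8703 = 2.3850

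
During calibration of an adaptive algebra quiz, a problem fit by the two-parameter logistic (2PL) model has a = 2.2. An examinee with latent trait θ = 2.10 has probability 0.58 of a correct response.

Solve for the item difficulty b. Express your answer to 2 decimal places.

P(θ) = 1 / (1 + exp(−a(θ − b)))
logit(0.58) = ln(0.58/0.42) = 0.3228
b = θ − logit/(a) = 2.10 − 0.3228/2.2000 = 1.9533

1.95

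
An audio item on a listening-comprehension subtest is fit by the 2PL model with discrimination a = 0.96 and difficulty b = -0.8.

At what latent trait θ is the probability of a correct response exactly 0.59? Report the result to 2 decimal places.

-0.42

P(θ) = 1 / (1 + exp(−a(θ − b)))
logit = ln(0.5900/0.4100) = 0.3640
θ = b + logit/(a) = -0.8 + 0.3640/0.9600 = -0.4209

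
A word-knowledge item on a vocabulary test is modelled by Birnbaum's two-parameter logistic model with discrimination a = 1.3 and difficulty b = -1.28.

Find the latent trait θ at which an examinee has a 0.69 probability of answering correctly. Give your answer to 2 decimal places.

P(θ) = 1 / (1 + exp(−a(θ − b)))
logit = ln(0.6900/0.3100) = 0.8001
θ = b + logit/(a) = -1.28 + 0.8001/1.3000 = -0.6645

-0.66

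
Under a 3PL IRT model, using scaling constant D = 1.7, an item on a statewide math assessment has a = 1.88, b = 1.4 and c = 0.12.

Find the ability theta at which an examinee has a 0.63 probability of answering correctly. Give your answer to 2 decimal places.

1.50

P(theta) = c + (1 − c) · 1 / (1 + exp(−D·a(theta − b)))
Remove guessing floor: (0.63 − 0.12)/(1 − 0.12) = 0.5795
logit = ln(0.5795/0.4205) = 0.3209
theta = b + logit/(1.7·a) = 1.4 + 0.3209/3.1960 = 1.5004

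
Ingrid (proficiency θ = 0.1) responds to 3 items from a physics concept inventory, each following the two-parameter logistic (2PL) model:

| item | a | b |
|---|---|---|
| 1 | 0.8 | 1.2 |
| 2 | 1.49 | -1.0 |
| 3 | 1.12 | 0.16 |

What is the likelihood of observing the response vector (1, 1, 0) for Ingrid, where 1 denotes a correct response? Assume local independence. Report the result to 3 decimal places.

P(θ) = 1 / (1 + exp(−a(θ − b)))
P_1 = 1/(1+e^{0.8800}) = 0.2932
P_2 = 1/(1+e^{-1.6390}) = 0.8374
P_3 = 1/(1+e^{0.0672}) = 0.4832
L = P_1 × P_2 × (1−P_3) = 0.2932 × 0.8374 × 0.5168 = 0.12688

0.127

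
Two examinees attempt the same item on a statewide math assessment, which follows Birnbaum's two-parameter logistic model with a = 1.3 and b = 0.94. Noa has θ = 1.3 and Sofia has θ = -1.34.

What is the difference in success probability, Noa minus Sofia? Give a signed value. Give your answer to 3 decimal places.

P(θ) = 1 / (1 + exp(−a(θ − b)))
P(Noa) = 0.6149  [exponent 0.4680]
P(Sofia) = 0.0491  [exponent -2.9640]
Difference = 0.6149 − 0.0491 = 0.5658

0.566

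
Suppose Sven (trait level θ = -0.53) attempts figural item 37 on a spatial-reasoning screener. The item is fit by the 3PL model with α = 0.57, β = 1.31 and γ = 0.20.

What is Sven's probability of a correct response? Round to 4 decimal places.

0.4076

P(θ) = γ + (1 − γ) · 1 / (1 + exp(−α(θ − β)))
Exponent: 0.57 × (-0.53 − 1.31) = -1.0488
1/(1 + e^{1.0488}) = 0.2595
P = 0.20 + 0.80 × 0.2595 = 0.4076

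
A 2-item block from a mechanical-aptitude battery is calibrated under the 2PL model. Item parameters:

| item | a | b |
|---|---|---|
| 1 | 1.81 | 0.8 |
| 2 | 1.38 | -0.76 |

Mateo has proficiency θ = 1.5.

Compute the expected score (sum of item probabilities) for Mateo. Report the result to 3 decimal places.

P(θ) = 1 / (1 + exp(−a(θ − b)))
P_1 = 1/(1+e^{-1.2670}) = 0.7802
P_2 = 1/(1+e^{-3.1188}) = 0.9577
E[score] = 0.7802 + 0.9577 = 1.7379

1.738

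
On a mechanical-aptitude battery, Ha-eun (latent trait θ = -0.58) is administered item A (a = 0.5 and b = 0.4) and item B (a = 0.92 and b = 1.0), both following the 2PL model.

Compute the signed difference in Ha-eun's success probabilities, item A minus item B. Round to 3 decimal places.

0.190

P(θ) = 1 / (1 + exp(−a(θ − b)))
P_A = 0.3799
P_B = 0.1894
P_A − P_B = 0.1904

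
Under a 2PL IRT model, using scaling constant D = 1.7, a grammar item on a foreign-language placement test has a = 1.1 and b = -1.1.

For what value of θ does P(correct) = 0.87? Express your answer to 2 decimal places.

P(θ) = 1 / (1 + exp(−D·a(θ − b)))
logit = ln(0.8700/0.1300) = 1.9010
θ = b + logit/(1.7·a) = -1.1 + 1.9010/1.8700 = -0.0834

-0.08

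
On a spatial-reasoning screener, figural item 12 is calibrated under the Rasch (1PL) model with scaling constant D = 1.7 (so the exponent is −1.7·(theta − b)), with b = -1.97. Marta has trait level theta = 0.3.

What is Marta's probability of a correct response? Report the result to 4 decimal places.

0.9793

P(theta) = 1 / (1 + exp(−D·(theta − b)))
Exponent: 1.7 × (0.3 − (-1.97)) = 3.8590
1/(1 + e^{-3.8590}) = 0.9793
P = 0.9793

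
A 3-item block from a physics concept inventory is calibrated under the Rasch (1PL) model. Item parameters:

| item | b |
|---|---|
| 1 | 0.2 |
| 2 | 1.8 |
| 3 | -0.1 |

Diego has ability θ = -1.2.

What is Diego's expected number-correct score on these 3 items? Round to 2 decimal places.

0.49

P(θ) = 1 / (1 + exp(−(θ − b)))
P_1 = 1/(1+e^{1.4000}) = 0.1978
P_2 = 1/(1+e^{3.0000}) = 0.0474
P_3 = 1/(1+e^{1.1000}) = 0.2497
E[score] = 0.1978 + 0.0474 + 0.2497 = 0.4950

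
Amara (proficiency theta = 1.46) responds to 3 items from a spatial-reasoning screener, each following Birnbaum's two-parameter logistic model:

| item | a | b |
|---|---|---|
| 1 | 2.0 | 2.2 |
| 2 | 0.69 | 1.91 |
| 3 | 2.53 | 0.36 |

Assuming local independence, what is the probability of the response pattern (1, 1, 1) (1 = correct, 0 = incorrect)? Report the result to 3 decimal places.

0.074

P(theta) = 1 / (1 + exp(−a(theta − b)))
P_1 = 1/(1+e^{1.4800}) = 0.1854
P_2 = 1/(1+e^{0.3105}) = 0.4230
P_3 = 1/(1+e^{-2.7830}) = 0.9418
L = P_1 × P_2 × P_3 = 0.1854 × 0.4230 × 0.9418 = 0.07387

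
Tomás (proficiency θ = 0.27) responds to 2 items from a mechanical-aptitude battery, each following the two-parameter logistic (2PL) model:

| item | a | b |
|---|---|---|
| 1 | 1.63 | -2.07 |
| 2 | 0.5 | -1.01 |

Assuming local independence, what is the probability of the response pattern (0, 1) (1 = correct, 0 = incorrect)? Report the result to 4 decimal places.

0.0141

P(θ) = 1 / (1 + exp(−a(θ − b)))
P_1 = 1/(1+e^{-3.8142}) = 0.9784
P_2 = 1/(1+e^{-0.6400}) = 0.6548
L = (1−P_1) × P_2 = 0.0216 × 0.6548 = 0.01413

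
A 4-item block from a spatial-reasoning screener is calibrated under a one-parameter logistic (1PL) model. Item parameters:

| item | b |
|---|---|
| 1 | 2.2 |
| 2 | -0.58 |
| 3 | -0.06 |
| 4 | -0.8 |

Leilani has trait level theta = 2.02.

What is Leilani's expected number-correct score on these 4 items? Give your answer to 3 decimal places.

3.219

P(theta) = 1 / (1 + exp(−(theta − b)))
P_1 = 1/(1+e^{0.1800}) = 0.4551
P_2 = 1/(1+e^{-2.6000}) = 0.9309
P_3 = 1/(1+e^{-2.0800}) = 0.8889
P_4 = 1/(1+e^{-2.8200}) = 0.9437
E[score] = 0.4551 + 0.9309 + 0.8889 + 0.9437 = 3.2187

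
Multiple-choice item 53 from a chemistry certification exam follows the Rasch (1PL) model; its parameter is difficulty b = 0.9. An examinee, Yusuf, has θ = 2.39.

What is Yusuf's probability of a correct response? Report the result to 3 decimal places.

P(θ) = 1 / (1 + exp(−(θ − b)))
Exponent: (2.39 − 0.9) = 1.4900
1/(1 + e^{-1.4900}) = 0.8161
P = 0.8161

0.816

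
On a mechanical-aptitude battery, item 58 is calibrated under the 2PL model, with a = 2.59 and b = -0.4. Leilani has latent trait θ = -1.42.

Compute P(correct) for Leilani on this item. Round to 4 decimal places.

0.0665

P(θ) = 1 / (1 + exp(−a(θ − b)))
Exponent: 2.59 × (-1.42 − (-0.4)) = -2.6418
1/(1 + e^{2.6418}) = 0.0665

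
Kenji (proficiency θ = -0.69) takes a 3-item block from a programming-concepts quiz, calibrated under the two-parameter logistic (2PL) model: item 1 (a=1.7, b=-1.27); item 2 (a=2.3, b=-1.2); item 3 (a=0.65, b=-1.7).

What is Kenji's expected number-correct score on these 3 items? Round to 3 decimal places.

P(θ) = 1 / (1 + exp(−a(θ − b)))
P_1 = 1/(1+e^{-0.9860}) = 0.7283
P_2 = 1/(1+e^{-1.1730}) = 0.7637
P_3 = 1/(1+e^{-0.6565}) = 0.6585
E[score] = 0.7283 + 0.7637 + 0.6585 = 2.1505

2.150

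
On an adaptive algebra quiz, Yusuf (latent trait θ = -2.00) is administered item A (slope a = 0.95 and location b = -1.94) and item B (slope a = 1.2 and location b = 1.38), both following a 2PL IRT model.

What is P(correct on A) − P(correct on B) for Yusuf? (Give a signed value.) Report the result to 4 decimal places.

0.4687

P(θ) = 1 / (1 + exp(−a(θ − b)))
P_A = 0.4858
P_B = 0.0170
P_A − P_B = 0.4687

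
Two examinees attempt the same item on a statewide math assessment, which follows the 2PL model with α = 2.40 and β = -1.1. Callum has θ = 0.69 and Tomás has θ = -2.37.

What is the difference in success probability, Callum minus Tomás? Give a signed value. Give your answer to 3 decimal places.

0.941

P(θ) = 1 / (1 + exp(−α(θ − β)))
P(Callum) = 0.9866  [exponent 4.2960]
P(Tomás) = 0.0453  [exponent -3.0480]
Difference = 0.9866 − 0.0453 = 0.9413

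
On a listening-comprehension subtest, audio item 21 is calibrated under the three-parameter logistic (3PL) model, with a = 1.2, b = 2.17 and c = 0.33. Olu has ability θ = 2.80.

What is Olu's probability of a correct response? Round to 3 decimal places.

P(θ) = c + (1 − c) · 1 / (1 + exp(−a(θ − b)))
Exponent: 1.2 × (2.80 − 2.17) = 0.7560
1/(1 + e^{-0.7560}) = 0.6805
P = 0.33 + 0.67 × 0.6805 = 0.7859

0.786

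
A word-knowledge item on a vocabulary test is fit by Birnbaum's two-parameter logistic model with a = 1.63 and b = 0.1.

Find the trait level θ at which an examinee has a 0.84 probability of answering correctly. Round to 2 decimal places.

1.12

P(θ) = 1 / (1 + exp(−a(θ − b)))
logit = ln(0.8400/0.1600) = 1.6582
θ = b + logit/(a) = 0.1 + 1.6582/1.6300 = 1.1173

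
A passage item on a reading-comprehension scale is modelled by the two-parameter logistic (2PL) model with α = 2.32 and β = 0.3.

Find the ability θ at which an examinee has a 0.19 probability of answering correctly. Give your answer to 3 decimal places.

-0.325

P(θ) = 1 / (1 + exp(−α(θ − β)))
logit = ln(0.1900/0.8100) = -1.4500
θ = β + logit/(α) = 0.3 + (-1.4500)/2.3200 = -0.3250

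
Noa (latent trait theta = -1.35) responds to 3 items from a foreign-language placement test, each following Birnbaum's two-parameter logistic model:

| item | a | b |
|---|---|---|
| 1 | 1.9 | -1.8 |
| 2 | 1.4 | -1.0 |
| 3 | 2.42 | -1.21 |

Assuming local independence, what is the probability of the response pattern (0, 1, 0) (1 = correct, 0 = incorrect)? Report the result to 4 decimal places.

0.0662

P(theta) = 1 / (1 + exp(−a(theta − b)))
P_1 = 1/(1+e^{-0.8550}) = 0.7016
P_2 = 1/(1+e^{0.4900}) = 0.3799
P_3 = 1/(1+e^{0.3388}) = 0.4161
L = (1−P_1) × P_2 × (1−P_3) = 0.2984 × 0.3799 × 0.5839 = 0.06619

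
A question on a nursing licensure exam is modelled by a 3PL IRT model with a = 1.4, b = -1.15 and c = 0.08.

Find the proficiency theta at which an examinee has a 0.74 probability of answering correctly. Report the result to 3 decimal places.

-0.485

P(theta) = c + (1 − c) · 1 / (1 + exp(−a(theta − b)))
Remove guessing floor: (0.74 − 0.08)/(1 − 0.08) = 0.7174
logit = ln(0.7174/0.2826) = 0.9316
theta = b + logit/(a) = -1.15 + 0.9316/1.4000 = -0.4846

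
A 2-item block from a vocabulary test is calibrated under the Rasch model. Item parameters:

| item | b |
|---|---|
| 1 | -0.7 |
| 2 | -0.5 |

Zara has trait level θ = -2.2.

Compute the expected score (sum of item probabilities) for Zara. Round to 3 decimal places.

0.337

P(θ) = 1 / (1 + exp(−(θ − b)))
P_1 = 1/(1+e^{1.5000}) = 0.1824
P_2 = 1/(1+e^{1.7000}) = 0.1545
E[score] = 0.1824 + 0.1545 = 0.3369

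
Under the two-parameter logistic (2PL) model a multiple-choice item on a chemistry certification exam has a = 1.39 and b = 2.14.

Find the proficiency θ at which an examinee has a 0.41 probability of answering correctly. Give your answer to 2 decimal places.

P(θ) = 1 / (1 + exp(−a(θ − b)))
logit = ln(0.4100/0.5900) = -0.3640
θ = b + logit/(a) = 2.14 + (-0.3640)/1.3900 = 1.8782

1.88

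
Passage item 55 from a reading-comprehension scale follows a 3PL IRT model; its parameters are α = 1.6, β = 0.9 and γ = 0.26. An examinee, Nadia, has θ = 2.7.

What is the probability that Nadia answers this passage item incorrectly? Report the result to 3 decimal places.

0.039

P(θ) = γ + (1 − γ) · 1 / (1 + exp(−α(θ − β)))
Exponent: 1.6 × (2.7 − 0.9) = 2.8800
1/(1 + e^{-2.8800}) = 0.9468
P = 0.26 + 0.74 × 0.9468 = 0.9607
P(incorrect) = 1 − 0.9607 = 0.0393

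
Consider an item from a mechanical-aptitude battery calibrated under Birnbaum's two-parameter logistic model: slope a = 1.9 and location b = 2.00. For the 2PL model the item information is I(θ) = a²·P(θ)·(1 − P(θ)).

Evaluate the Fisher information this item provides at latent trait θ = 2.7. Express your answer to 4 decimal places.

P = 1/(1+e^{-1.3300}) = 0.7908
P(1−P) = 0.7908 × 0.2092 = 0.1654
I = a² × P(1−P) = 1.9² × 0.1654 = 0.59714

0.5971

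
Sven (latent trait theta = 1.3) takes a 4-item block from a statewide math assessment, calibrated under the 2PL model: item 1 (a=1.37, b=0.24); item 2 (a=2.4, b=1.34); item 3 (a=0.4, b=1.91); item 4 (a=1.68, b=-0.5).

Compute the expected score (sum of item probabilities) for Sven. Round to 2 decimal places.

P(theta) = 1 / (1 + exp(−a(theta − b)))
P_1 = 1/(1+e^{-1.4522}) = 0.8103
P_2 = 1/(1+e^{0.0960}) = 0.4760
P_3 = 1/(1+e^{0.2440}) = 0.4393
P_4 = 1/(1+e^{-3.0240}) = 0.9536
E[score] = 0.8103 + 0.4760 + 0.4393 + 0.9536 = 2.6793

2.68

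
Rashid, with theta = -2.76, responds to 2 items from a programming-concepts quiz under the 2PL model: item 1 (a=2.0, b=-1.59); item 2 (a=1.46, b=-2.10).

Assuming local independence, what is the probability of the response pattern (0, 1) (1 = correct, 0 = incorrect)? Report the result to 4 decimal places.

P(theta) = 1 / (1 + exp(−a(theta − b)))
P_1 = 1/(1+e^{2.3400}) = 0.0879
P_2 = 1/(1+e^{0.9636}) = 0.2762
L = (1−P_1) × P_2 = 0.9121 × 0.2762 = 0.25189

0.2519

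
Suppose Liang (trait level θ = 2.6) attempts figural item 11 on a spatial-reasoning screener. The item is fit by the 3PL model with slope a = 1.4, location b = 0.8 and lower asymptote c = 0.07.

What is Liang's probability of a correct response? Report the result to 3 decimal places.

0.931

P(θ) = c + (1 − c) · 1 / (1 + exp(−a(θ − b)))
Exponent: 1.4 × (2.6 − 0.8) = 2.5200
1/(1 + e^{-2.5200}) = 0.9255
P = 0.07 + 0.93 × 0.9255 = 0.9307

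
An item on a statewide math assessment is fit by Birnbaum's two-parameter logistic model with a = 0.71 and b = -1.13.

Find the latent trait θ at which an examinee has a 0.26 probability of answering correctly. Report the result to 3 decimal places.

P(θ) = 1 / (1 + exp(−a(θ − b)))
logit = ln(0.2600/0.7400) = -1.0460
θ = b + logit/(a) = -1.13 + (-1.0460)/0.7100 = -2.6032

-2.603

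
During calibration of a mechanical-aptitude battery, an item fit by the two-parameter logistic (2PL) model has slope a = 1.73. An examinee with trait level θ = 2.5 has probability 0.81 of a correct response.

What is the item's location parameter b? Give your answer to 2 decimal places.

1.66

P(θ) = 1 / (1 + exp(−a(θ − b)))
logit(0.81) = ln(0.81/0.19) = 1.4500
b = θ − logit/(a) = 2.5 − 1.4500/1.7300 = 1.6618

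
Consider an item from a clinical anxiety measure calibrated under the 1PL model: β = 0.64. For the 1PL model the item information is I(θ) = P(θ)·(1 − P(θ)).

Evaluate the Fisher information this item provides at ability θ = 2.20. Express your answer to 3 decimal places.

P = 1/(1+e^{-1.5600}) = 0.8264
P(1−P) = 0.8264 × 0.1736 = 0.1435
I = P(1−P) = 0.14349

0.143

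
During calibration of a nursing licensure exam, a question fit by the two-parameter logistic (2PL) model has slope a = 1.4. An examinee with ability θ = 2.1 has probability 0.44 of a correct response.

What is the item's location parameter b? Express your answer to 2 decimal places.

2.27

P(θ) = 1 / (1 + exp(−a(θ − b)))
logit(0.44) = ln(0.44/0.56) = -0.2412
b = θ − logit/(a) = 2.1 − (-0.2412)/1.4000 = 2.2723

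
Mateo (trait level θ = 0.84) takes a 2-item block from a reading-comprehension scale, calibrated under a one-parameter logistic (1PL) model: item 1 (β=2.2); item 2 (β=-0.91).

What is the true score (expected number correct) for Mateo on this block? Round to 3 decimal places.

1.056

P(θ) = 1 / (1 + exp(−(θ − β)))
P_1 = 1/(1+e^{1.3600}) = 0.2042
P_2 = 1/(1+e^{-1.7500}) = 0.8520
E[score] = 0.2042 + 0.8520 = 1.0562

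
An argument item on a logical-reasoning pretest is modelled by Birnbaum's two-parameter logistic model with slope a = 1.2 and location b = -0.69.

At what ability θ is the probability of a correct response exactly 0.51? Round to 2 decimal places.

P(θ) = 1 / (1 + exp(−a(θ − b)))
logit = ln(0.5100/0.4900) = 0.0400
θ = b + logit/(a) = -0.69 + 0.0400/1.2000 = -0.6567

-0.66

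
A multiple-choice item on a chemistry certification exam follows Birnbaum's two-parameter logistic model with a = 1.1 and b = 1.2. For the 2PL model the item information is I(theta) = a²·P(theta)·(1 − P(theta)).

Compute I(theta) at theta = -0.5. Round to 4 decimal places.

P = 1/(1+e^{1.8700}) = 0.1335
P(1−P) = 0.1335 × 0.8665 = 0.1157
I = a² × P(1−P) = 1.1² × 0.1157 = 0.14001

0.1400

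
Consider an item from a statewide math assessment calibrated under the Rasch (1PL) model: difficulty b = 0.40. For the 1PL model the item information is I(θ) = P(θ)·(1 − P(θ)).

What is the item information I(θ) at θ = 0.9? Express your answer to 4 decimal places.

P = 1/(1+e^{-0.5000}) = 0.6225
P(1−P) = 0.6225 × 0.3775 = 0.2350
I = P(1−P) = 0.23500

0.2350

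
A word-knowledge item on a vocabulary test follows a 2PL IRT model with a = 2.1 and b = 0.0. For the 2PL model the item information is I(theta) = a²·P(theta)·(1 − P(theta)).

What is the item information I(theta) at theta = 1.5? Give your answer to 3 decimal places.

0.174

P = 1/(1+e^{-3.1500}) = 0.9589
P(1−P) = 0.9589 × 0.0411 = 0.0394
I = a² × P(1−P) = 2.1² × 0.0394 = 0.17377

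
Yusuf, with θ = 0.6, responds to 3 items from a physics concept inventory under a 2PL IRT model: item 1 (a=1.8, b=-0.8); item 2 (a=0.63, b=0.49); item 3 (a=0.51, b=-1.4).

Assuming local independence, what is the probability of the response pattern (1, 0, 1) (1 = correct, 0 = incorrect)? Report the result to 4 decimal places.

P(θ) = 1 / (1 + exp(−a(θ − b)))
P_1 = 1/(1+e^{-2.5200}) = 0.9255
P_2 = 1/(1+e^{-0.0693}) = 0.5173
P_3 = 1/(1+e^{-1.0200}) = 0.7350
L = P_1 × (1−P_2) × P_3 = 0.9255 × 0.4827 × 0.7350 = 0.32834

0.3283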